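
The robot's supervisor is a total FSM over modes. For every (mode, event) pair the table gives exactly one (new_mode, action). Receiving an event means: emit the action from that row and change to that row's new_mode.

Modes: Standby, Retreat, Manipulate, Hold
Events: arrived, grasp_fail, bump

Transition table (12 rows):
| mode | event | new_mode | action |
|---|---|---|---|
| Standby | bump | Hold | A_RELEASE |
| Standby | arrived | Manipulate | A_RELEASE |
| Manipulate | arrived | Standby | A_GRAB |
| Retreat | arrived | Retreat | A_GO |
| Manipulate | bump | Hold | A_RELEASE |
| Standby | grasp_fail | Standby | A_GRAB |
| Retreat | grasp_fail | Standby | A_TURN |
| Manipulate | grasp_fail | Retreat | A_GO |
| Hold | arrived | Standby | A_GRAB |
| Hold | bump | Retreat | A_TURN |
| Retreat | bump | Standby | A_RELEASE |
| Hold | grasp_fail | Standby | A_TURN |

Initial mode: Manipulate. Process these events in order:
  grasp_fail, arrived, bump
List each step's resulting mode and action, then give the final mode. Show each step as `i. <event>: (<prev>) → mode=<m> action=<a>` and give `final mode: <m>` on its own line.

1. grasp_fail: (Manipulate) → mode=Retreat action=A_GO
2. arrived: (Retreat) → mode=Retreat action=A_GO
3. bump: (Retreat) → mode=Standby action=A_RELEASE

final mode: Standby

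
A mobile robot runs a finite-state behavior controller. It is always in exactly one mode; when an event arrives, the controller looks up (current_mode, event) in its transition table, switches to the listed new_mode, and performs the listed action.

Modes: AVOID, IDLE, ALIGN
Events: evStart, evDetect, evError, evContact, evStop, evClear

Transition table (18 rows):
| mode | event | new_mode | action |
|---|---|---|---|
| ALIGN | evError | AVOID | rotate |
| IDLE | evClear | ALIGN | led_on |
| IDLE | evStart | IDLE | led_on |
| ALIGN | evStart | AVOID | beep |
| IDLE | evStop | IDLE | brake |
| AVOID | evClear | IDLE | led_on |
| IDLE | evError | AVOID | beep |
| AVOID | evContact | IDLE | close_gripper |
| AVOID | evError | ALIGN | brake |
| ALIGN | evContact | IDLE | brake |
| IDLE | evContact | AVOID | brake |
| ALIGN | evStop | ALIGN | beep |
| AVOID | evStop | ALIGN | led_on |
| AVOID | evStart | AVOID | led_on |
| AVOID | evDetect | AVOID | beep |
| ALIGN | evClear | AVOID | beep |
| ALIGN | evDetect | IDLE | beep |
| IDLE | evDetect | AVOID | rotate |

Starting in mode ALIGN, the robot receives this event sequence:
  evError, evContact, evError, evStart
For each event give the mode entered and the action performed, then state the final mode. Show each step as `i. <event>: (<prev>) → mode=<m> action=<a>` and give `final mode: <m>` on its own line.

final mode: AVOID

1. evError: (ALIGN) → mode=AVOID action=rotate
2. evContact: (AVOID) → mode=IDLE action=close_gripper
3. evError: (IDLE) → mode=AVOID action=beep
4. evStart: (AVOID) → mode=AVOID action=led_on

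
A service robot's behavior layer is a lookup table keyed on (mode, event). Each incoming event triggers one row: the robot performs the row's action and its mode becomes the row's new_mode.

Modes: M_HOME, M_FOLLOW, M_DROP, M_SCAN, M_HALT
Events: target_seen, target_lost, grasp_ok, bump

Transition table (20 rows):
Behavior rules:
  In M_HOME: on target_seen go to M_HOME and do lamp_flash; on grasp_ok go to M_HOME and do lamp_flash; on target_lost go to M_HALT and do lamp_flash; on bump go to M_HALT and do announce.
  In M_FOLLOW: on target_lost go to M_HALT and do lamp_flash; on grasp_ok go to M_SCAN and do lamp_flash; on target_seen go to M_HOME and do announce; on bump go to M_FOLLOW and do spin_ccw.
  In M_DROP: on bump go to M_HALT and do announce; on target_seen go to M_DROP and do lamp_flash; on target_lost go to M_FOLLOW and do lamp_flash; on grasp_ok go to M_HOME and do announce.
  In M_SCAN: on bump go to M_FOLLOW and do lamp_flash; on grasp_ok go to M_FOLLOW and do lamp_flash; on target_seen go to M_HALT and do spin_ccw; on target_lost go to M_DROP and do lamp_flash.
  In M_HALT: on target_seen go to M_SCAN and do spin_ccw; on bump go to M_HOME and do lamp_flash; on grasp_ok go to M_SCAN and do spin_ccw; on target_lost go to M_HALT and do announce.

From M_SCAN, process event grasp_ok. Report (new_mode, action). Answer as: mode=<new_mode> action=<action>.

mode=M_FOLLOW action=lamp_flash

current mode = M_SCAN; filter table to that mode:
  (M_SCAN, bump) → (M_FOLLOW, lamp_flash)
  (M_SCAN, grasp_ok) → (M_FOLLOW, lamp_flash)  ← event matches
  (M_SCAN, target_seen) → (M_HALT, spin_ccw)
  (M_SCAN, target_lost) → (M_DROP, lamp_flash)
event = grasp_ok selects (M_FOLLOW, lamp_flash)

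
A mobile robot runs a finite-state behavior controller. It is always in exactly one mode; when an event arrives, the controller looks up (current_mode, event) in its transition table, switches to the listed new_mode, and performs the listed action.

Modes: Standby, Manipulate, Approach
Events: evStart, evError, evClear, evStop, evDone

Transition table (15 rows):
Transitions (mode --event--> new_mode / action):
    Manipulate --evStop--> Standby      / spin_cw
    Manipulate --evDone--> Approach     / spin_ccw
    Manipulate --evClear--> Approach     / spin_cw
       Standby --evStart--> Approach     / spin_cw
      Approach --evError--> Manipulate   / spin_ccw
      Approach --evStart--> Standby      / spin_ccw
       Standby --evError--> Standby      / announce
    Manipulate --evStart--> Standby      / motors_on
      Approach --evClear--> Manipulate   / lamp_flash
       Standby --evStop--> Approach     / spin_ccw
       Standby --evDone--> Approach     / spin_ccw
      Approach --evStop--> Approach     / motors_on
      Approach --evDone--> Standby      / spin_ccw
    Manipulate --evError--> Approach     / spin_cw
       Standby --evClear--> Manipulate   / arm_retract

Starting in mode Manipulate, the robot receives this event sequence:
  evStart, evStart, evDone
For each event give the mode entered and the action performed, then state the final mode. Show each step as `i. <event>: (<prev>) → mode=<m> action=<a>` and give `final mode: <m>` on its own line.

1. evStart: (Manipulate) → mode=Standby action=motors_on
2. evStart: (Standby) → mode=Approach action=spin_cw
3. evDone: (Approach) → mode=Standby action=spin_ccw

final mode: Standby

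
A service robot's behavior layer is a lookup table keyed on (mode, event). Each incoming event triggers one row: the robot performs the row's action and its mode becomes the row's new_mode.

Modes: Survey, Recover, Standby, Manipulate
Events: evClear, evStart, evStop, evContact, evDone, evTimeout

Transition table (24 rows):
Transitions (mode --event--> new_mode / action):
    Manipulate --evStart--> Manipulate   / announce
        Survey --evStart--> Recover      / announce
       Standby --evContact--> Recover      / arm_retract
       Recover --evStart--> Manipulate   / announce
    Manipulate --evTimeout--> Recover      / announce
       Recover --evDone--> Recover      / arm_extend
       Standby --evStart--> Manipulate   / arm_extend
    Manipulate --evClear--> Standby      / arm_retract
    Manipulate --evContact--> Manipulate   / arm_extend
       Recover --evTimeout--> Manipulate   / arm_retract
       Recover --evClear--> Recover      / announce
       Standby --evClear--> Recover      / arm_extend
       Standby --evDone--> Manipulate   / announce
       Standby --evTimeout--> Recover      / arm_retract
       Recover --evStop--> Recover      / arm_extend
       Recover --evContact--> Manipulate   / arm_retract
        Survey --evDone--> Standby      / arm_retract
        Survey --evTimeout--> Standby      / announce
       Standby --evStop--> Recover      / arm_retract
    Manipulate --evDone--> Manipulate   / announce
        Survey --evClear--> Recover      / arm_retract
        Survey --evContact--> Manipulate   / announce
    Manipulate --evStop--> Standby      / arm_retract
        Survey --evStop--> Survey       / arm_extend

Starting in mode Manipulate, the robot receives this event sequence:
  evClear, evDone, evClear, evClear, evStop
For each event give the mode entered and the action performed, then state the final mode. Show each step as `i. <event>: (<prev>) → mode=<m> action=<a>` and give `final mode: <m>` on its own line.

1. evClear: (Manipulate) → mode=Standby action=arm_retract
2. evDone: (Standby) → mode=Manipulate action=announce
3. evClear: (Manipulate) → mode=Standby action=arm_retract
4. evClear: (Standby) → mode=Recover action=arm_extend
5. evStop: (Recover) → mode=Recover action=arm_extend

final mode: Recover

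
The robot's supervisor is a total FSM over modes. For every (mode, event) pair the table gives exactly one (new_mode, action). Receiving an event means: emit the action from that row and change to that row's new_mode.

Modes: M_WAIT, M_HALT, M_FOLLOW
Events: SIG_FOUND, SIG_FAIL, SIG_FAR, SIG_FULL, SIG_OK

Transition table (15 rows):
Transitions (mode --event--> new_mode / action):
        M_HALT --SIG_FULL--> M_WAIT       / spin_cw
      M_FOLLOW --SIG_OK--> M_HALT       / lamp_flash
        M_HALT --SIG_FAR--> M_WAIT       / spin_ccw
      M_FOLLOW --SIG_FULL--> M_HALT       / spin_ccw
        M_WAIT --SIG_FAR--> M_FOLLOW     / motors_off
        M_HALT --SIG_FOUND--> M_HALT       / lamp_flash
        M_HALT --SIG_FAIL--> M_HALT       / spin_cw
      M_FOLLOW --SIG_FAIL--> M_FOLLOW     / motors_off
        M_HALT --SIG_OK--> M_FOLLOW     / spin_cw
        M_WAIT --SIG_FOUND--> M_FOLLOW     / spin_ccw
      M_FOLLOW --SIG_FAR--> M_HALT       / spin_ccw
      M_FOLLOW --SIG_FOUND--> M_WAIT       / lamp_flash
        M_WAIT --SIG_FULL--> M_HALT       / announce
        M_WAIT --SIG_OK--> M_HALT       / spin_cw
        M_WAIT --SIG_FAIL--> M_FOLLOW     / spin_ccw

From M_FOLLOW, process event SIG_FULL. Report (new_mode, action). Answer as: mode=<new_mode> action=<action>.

current mode = M_FOLLOW; filter table to that mode:
  (M_FOLLOW, SIG_OK) → (M_HALT, lamp_flash)
  (M_FOLLOW, SIG_FULL) → (M_HALT, spin_ccw)  ← event matches
  (M_FOLLOW, SIG_FAIL) → (M_FOLLOW, motors_off)
  (M_FOLLOW, SIG_FAR) → (M_HALT, spin_ccw)
  (M_FOLLOW, SIG_FOUND) → (M_WAIT, lamp_flash)
event = SIG_FULL selects (M_HALT, spin_ccw)

mode=M_HALT action=spin_ccw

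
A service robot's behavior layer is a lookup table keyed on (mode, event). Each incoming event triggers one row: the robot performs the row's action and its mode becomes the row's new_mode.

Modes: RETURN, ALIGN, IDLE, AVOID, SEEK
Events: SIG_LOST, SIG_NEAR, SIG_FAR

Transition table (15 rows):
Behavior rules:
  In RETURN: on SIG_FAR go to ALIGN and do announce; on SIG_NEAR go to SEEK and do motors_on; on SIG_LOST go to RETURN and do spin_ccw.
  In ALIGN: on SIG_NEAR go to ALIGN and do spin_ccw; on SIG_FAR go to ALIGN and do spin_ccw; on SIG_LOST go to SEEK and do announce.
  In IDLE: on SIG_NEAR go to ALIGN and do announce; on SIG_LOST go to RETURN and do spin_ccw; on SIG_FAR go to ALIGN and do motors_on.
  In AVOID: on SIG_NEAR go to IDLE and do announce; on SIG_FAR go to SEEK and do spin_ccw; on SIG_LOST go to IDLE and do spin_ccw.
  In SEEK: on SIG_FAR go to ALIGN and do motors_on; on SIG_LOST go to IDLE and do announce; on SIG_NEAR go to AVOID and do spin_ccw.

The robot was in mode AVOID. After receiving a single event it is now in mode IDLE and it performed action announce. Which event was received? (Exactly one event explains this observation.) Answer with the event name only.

SIG_NEAR

try SIG_LOST: (AVOID, SIG_LOST) → (IDLE, spin_ccw)
try SIG_NEAR: (AVOID, SIG_NEAR) → (IDLE, announce)  ← matches
try SIG_FAR: (AVOID, SIG_FAR) → (SEEK, spin_ccw)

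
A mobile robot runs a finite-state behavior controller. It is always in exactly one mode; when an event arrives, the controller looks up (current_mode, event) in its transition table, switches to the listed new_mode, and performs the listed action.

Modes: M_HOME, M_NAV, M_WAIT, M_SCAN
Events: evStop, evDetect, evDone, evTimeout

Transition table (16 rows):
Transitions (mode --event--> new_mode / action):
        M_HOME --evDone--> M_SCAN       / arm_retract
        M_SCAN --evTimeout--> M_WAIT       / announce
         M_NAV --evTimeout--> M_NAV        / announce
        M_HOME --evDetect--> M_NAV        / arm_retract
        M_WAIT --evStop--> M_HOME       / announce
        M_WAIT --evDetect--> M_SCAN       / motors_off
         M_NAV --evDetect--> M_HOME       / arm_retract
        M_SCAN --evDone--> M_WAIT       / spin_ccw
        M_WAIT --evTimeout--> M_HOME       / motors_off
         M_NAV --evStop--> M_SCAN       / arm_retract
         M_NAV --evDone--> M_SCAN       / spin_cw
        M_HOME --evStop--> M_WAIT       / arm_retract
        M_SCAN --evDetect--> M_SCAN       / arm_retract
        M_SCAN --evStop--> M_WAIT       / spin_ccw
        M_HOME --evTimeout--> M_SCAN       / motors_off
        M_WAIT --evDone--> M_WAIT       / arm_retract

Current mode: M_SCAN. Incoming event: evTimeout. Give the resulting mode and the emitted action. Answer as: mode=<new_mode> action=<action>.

mode=M_WAIT action=announce

current mode = M_SCAN; filter table to that mode:
  (M_SCAN, evTimeout) → (M_WAIT, announce)  ← event matches
  (M_SCAN, evDone) → (M_WAIT, spin_ccw)
  (M_SCAN, evDetect) → (M_SCAN, arm_retract)
  (M_SCAN, evStop) → (M_WAIT, spin_ccw)
event = evTimeout selects (M_WAIT, announce)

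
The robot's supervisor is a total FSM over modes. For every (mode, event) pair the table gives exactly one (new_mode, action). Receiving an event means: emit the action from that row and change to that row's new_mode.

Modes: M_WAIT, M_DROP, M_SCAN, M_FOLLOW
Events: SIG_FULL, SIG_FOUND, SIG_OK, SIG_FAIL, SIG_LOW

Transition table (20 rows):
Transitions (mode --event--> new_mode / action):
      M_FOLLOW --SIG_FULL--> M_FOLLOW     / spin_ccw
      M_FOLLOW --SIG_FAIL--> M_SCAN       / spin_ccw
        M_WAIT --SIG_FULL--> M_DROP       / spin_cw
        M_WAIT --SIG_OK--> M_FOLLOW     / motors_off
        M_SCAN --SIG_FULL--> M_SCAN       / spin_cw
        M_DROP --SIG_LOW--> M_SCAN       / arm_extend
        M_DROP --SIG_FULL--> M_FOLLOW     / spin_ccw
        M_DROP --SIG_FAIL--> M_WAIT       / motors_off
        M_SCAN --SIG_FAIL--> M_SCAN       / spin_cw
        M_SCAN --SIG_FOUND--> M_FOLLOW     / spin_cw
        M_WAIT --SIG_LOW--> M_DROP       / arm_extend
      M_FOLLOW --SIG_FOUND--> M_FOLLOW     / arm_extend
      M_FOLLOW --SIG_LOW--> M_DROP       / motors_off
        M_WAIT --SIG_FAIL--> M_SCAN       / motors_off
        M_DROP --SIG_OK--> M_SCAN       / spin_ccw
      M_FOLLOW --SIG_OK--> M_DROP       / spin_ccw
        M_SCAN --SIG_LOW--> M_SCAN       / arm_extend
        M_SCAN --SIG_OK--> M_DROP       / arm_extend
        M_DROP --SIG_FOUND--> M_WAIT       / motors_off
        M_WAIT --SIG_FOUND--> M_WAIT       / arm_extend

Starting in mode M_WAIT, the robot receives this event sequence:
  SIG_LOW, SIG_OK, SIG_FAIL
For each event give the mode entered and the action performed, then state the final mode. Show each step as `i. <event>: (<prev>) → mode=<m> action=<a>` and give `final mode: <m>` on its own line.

final mode: M_SCAN

1. SIG_LOW: (M_WAIT) → mode=M_DROP action=arm_extend
2. SIG_OK: (M_DROP) → mode=M_SCAN action=spin_ccw
3. SIG_FAIL: (M_SCAN) → mode=M_SCAN action=spin_cw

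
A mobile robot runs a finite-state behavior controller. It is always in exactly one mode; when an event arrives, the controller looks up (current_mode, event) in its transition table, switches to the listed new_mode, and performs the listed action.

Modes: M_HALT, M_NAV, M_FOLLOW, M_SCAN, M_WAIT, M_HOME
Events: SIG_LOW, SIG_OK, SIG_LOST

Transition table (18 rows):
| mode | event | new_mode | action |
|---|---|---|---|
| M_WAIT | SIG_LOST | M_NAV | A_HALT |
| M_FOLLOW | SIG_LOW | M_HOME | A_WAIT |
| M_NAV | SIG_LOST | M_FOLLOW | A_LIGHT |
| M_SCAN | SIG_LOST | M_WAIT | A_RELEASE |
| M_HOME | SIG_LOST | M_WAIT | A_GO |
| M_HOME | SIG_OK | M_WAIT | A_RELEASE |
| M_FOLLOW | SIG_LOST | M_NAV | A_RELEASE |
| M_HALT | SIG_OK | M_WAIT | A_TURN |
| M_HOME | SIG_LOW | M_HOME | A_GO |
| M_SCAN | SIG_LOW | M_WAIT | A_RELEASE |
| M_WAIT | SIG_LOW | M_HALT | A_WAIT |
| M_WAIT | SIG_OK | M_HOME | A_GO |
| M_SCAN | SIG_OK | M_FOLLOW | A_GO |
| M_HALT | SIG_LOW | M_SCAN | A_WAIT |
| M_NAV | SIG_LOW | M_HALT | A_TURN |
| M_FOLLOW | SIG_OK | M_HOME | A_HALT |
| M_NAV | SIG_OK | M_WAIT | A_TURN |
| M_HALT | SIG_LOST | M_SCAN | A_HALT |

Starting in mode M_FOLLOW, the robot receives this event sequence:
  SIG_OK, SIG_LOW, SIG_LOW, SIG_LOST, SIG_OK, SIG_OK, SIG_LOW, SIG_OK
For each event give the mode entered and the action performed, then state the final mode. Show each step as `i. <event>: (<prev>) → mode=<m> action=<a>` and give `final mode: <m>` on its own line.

final mode: M_WAIT

1. SIG_OK: (M_FOLLOW) → mode=M_HOME action=A_HALT
2. SIG_LOW: (M_HOME) → mode=M_HOME action=A_GO
3. SIG_LOW: (M_HOME) → mode=M_HOME action=A_GO
4. SIG_LOST: (M_HOME) → mode=M_WAIT action=A_GO
5. SIG_OK: (M_WAIT) → mode=M_HOME action=A_GO
6. SIG_OK: (M_HOME) → mode=M_WAIT action=A_RELEASE
7. SIG_LOW: (M_WAIT) → mode=M_HALT action=A_WAIT
8. SIG_OK: (M_HALT) → mode=M_WAIT action=A_TURN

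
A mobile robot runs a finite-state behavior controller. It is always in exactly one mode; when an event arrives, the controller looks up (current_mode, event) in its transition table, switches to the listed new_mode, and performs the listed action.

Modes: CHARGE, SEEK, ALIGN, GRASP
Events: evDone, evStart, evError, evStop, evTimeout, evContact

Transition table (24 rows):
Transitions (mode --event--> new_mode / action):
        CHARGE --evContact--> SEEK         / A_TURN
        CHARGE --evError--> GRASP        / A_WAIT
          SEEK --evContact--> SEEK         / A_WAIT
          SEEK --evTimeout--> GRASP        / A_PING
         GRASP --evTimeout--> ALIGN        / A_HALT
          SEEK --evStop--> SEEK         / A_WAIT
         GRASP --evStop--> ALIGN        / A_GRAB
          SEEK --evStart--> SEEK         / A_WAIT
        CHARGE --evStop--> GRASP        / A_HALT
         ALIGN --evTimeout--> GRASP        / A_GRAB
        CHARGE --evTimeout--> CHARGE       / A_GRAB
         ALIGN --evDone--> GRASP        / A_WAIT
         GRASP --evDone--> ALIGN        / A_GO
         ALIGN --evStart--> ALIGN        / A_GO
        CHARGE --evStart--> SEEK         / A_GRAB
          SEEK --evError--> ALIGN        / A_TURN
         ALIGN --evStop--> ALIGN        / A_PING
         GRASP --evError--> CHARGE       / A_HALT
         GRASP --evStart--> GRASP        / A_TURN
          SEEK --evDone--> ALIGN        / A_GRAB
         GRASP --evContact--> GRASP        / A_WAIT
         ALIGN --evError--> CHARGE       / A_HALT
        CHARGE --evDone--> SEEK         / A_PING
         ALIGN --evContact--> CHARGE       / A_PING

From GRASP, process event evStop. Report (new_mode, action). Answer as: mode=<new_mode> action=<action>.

mode=ALIGN action=A_GRAB

current mode = GRASP; filter table to that mode:
  (GRASP, evTimeout) → (ALIGN, A_HALT)
  (GRASP, evStop) → (ALIGN, A_GRAB)  ← event matches
  (GRASP, evDone) → (ALIGN, A_GO)
  (GRASP, evError) → (CHARGE, A_HALT)
  (GRASP, evStart) → (GRASP, A_TURN)
  (GRASP, evContact) → (GRASP, A_WAIT)
event = evStop selects (ALIGN, A_GRAB)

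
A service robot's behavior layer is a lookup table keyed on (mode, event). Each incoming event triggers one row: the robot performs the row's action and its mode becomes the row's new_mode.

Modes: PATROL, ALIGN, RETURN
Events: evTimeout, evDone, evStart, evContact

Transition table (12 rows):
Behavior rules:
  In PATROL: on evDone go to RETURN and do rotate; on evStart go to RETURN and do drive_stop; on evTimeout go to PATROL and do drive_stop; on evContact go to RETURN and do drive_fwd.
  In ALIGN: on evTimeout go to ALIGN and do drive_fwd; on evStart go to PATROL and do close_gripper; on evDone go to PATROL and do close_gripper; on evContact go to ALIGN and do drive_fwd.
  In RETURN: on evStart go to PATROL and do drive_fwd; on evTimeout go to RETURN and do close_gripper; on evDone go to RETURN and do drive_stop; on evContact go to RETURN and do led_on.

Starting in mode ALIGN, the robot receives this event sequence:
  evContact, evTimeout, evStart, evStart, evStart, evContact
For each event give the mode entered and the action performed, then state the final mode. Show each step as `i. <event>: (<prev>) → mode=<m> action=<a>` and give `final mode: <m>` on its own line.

final mode: RETURN

1. evContact: (ALIGN) → mode=ALIGN action=drive_fwd
2. evTimeout: (ALIGN) → mode=ALIGN action=drive_fwd
3. evStart: (ALIGN) → mode=PATROL action=close_gripper
4. evStart: (PATROL) → mode=RETURN action=drive_stop
5. evStart: (RETURN) → mode=PATROL action=drive_fwd
6. evContact: (PATROL) → mode=RETURN action=drive_fwd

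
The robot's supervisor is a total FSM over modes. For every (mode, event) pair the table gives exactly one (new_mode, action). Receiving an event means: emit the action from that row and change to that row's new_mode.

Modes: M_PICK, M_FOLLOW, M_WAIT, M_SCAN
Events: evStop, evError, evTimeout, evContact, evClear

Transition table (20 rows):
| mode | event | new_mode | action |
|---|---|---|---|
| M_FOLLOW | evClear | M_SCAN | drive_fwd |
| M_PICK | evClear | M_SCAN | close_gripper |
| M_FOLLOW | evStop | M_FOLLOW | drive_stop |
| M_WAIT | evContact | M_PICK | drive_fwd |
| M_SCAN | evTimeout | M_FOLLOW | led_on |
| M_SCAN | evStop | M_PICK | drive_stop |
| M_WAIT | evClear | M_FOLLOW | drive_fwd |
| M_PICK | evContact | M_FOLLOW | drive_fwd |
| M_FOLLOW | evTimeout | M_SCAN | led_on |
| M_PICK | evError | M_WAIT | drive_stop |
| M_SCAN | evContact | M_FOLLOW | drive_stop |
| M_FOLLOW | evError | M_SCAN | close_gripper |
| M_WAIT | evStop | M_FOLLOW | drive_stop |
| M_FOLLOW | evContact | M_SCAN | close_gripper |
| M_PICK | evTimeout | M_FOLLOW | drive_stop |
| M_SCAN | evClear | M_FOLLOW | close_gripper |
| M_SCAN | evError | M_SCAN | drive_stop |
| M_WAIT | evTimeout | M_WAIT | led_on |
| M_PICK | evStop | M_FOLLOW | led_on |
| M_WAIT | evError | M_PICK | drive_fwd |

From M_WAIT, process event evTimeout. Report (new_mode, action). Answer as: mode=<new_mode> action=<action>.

current mode = M_WAIT; filter table to that mode:
  (M_WAIT, evContact) → (M_PICK, drive_fwd)
  (M_WAIT, evClear) → (M_FOLLOW, drive_fwd)
  (M_WAIT, evStop) → (M_FOLLOW, drive_stop)
  (M_WAIT, evTimeout) → (M_WAIT, led_on)  ← event matches
  (M_WAIT, evError) → (M_PICK, drive_fwd)
event = evTimeout selects (M_WAIT, led_on)

mode=M_WAIT action=led_on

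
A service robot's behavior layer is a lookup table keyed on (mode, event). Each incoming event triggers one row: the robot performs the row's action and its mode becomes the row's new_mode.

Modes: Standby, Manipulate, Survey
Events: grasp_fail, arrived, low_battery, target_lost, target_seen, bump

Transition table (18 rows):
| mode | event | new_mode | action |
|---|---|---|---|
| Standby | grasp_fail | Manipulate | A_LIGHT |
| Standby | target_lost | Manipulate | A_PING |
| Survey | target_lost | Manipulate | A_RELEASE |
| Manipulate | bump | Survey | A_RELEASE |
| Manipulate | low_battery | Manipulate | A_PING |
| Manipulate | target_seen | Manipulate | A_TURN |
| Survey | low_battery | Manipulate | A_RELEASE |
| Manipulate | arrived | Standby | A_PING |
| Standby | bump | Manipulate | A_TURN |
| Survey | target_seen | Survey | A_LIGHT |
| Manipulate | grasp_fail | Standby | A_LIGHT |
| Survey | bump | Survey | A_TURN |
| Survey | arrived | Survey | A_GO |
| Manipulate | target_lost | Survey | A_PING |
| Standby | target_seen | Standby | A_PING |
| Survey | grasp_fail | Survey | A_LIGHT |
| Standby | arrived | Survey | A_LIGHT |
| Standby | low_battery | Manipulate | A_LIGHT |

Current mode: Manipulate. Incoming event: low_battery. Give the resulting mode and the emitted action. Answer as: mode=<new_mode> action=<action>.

mode=Manipulate action=A_PING

current mode = Manipulate; filter table to that mode:
  (Manipulate, bump) → (Survey, A_RELEASE)
  (Manipulate, low_battery) → (Manipulate, A_PING)  ← event matches
  (Manipulate, target_seen) → (Manipulate, A_TURN)
  (Manipulate, arrived) → (Standby, A_PING)
  (Manipulate, grasp_fail) → (Standby, A_LIGHT)
  (Manipulate, target_lost) → (Survey, A_PING)
event = low_battery selects (Manipulate, A_PING)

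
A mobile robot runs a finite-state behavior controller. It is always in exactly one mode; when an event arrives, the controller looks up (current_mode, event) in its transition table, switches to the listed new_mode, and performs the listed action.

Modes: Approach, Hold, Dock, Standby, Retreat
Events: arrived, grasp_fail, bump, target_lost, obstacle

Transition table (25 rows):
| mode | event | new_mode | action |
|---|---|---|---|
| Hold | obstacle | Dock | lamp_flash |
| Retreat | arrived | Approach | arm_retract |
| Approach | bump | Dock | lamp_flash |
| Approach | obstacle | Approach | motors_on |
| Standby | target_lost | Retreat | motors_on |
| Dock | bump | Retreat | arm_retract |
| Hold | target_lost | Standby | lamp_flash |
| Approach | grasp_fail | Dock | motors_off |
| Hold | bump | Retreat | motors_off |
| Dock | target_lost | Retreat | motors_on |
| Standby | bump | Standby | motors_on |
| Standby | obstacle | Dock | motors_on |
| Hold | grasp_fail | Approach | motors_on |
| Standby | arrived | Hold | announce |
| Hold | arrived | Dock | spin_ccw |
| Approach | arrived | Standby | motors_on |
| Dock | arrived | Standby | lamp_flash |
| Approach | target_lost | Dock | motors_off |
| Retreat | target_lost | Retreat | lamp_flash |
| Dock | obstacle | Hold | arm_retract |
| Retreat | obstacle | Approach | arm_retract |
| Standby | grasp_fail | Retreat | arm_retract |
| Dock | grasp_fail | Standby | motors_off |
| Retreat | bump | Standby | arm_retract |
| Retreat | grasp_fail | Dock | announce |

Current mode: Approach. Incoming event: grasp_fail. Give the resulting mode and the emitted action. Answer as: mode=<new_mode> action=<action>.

current mode = Approach; filter table to that mode:
  (Approach, bump) → (Dock, lamp_flash)
  (Approach, obstacle) → (Approach, motors_on)
  (Approach, grasp_fail) → (Dock, motors_off)  ← event matches
  (Approach, arrived) → (Standby, motors_on)
  (Approach, target_lost) → (Dock, motors_off)
event = grasp_fail selects (Dock, motors_off)

mode=Dock action=motors_off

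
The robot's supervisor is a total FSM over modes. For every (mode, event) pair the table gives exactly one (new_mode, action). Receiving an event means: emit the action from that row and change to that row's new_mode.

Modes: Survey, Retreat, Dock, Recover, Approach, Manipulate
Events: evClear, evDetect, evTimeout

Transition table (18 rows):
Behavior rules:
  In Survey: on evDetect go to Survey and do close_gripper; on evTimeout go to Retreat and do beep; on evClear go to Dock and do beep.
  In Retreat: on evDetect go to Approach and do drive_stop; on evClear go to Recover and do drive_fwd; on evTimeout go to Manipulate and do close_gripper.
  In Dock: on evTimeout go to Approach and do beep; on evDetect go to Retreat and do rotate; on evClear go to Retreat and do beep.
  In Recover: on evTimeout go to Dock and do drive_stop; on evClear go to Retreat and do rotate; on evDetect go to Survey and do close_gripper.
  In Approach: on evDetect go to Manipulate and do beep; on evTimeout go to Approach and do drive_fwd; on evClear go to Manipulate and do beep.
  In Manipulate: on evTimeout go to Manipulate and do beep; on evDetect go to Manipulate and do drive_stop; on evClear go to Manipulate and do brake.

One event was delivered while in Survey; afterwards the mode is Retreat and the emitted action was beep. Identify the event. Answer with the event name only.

try evClear: (Survey, evClear) → (Dock, beep)
try evDetect: (Survey, evDetect) → (Survey, close_gripper)
try evTimeout: (Survey, evTimeout) → (Retreat, beep)  ← matches

evTimeout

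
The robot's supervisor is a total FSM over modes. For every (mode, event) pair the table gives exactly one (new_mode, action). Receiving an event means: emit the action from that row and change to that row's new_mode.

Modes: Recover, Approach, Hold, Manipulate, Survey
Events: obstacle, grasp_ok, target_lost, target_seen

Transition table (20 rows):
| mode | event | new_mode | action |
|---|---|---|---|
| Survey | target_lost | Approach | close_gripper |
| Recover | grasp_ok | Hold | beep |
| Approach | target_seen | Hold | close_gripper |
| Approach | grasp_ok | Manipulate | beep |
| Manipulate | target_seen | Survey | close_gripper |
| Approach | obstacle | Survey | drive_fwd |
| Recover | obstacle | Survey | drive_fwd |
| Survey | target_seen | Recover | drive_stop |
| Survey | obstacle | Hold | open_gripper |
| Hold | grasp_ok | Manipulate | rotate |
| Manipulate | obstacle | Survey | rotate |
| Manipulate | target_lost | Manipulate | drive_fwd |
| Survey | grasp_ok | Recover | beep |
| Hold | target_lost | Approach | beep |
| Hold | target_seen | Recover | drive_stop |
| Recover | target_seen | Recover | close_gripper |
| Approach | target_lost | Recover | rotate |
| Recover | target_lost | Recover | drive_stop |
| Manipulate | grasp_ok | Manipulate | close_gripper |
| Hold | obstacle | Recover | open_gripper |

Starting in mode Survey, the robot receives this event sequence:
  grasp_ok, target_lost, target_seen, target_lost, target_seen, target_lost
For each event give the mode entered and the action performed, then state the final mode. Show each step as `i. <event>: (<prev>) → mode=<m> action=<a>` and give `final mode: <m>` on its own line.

1. grasp_ok: (Survey) → mode=Recover action=beep
2. target_lost: (Recover) → mode=Recover action=drive_stop
3. target_seen: (Recover) → mode=Recover action=close_gripper
4. target_lost: (Recover) → mode=Recover action=drive_stop
5. target_seen: (Recover) → mode=Recover action=close_gripper
6. target_lost: (Recover) → mode=Recover action=drive_stop

final mode: Recover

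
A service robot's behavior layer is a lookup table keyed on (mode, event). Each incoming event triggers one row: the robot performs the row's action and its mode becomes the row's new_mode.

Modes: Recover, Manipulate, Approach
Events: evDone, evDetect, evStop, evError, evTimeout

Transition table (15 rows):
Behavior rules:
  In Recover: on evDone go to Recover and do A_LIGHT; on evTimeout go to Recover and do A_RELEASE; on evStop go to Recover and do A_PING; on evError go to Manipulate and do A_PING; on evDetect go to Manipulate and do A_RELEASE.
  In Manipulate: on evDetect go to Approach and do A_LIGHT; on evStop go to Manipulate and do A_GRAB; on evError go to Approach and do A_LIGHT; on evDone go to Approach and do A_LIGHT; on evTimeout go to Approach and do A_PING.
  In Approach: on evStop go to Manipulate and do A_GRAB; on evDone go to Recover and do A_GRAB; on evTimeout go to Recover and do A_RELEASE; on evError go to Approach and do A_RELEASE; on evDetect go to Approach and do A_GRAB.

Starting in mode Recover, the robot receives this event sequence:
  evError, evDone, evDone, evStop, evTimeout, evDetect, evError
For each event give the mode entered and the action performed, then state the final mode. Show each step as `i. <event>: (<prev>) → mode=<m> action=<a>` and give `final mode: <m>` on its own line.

1. evError: (Recover) → mode=Manipulate action=A_PING
2. evDone: (Manipulate) → mode=Approach action=A_LIGHT
3. evDone: (Approach) → mode=Recover action=A_GRAB
4. evStop: (Recover) → mode=Recover action=A_PING
5. evTimeout: (Recover) → mode=Recover action=A_RELEASE
6. evDetect: (Recover) → mode=Manipulate action=A_RELEASE
7. evError: (Manipulate) → mode=Approach action=A_LIGHT

final mode: Approach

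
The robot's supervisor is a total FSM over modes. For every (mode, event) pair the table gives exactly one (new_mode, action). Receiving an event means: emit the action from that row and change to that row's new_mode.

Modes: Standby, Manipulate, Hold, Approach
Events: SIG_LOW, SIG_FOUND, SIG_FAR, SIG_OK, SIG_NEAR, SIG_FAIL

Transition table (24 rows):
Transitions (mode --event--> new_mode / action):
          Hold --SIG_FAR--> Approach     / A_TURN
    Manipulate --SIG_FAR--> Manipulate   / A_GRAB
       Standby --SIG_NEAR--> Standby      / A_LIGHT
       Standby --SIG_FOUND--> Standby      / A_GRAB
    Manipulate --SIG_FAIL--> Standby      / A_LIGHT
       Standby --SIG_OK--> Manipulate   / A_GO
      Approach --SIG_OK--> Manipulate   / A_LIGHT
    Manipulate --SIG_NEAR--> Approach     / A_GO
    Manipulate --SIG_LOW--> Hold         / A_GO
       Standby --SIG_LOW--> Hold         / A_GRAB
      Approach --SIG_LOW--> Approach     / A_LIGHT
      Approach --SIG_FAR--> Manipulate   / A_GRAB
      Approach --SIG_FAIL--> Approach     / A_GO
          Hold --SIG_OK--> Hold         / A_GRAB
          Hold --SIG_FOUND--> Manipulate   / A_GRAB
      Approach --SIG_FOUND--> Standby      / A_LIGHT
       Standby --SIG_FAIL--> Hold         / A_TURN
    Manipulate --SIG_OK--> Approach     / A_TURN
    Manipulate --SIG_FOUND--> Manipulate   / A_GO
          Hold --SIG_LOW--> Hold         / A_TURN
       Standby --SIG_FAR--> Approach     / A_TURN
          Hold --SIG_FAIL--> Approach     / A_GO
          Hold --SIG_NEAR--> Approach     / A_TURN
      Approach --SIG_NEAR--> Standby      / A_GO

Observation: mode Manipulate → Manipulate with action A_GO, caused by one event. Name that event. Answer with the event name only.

try SIG_LOW: (Manipulate, SIG_LOW) → (Hold, A_GO)
try SIG_FOUND: (Manipulate, SIG_FOUND) → (Manipulate, A_GO)  ← matches
try SIG_FAR: (Manipulate, SIG_FAR) → (Manipulate, A_GRAB)
try SIG_OK: (Manipulate, SIG_OK) → (Approach, A_TURN)
try SIG_NEAR: (Manipulate, SIG_NEAR) → (Approach, A_GO)
try SIG_FAIL: (Manipulate, SIG_FAIL) → (Standby, A_LIGHT)

SIG_FOUND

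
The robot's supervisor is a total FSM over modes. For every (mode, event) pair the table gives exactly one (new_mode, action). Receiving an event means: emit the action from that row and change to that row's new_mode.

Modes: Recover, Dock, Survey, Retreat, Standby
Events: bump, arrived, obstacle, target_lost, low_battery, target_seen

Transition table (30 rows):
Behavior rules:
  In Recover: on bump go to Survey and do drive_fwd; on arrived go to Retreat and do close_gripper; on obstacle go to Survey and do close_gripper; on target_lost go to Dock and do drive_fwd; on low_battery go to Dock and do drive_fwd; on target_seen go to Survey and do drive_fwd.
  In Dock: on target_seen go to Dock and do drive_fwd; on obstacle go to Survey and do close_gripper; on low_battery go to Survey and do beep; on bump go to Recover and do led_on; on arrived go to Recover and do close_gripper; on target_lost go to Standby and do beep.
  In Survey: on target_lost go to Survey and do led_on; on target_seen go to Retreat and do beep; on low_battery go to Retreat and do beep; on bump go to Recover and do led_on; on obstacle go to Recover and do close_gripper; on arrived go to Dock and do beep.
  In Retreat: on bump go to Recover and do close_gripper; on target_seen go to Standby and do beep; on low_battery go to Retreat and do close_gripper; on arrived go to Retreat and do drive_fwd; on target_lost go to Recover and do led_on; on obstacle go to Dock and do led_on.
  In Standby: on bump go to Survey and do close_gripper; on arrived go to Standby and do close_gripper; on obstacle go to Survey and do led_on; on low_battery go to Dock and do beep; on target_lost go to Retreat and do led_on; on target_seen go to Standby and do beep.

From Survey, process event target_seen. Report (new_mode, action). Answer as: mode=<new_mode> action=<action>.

current mode = Survey; filter table to that mode:
  (Survey, target_lost) → (Survey, led_on)
  (Survey, target_seen) → (Retreat, beep)  ← event matches
  (Survey, low_battery) → (Retreat, beep)
  (Survey, bump) → (Recover, led_on)
  (Survey, obstacle) → (Recover, close_gripper)
  (Survey, arrived) → (Dock, beep)
event = target_seen selects (Retreat, beep)

mode=Retreat action=beep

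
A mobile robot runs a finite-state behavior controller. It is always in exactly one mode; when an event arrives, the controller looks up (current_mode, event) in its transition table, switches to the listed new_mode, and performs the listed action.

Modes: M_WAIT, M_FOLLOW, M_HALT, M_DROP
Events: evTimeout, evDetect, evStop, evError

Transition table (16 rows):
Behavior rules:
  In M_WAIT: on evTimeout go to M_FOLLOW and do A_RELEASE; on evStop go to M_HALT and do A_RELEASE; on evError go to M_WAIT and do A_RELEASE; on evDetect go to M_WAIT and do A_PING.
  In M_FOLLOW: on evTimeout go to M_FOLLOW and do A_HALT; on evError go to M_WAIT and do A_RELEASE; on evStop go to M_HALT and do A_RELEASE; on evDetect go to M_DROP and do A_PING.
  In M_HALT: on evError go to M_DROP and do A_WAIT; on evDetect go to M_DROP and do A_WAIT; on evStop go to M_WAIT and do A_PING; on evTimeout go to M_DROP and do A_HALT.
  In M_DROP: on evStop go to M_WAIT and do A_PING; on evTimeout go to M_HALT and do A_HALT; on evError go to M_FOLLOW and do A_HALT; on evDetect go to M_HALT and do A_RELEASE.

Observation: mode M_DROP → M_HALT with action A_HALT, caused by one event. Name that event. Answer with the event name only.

try evTimeout: (M_DROP, evTimeout) → (M_HALT, A_HALT)  ← matches
try evDetect: (M_DROP, evDetect) → (M_HALT, A_RELEASE)
try evStop: (M_DROP, evStop) → (M_WAIT, A_PING)
try evError: (M_DROP, evError) → (M_FOLLOW, A_HALT)

evTimeout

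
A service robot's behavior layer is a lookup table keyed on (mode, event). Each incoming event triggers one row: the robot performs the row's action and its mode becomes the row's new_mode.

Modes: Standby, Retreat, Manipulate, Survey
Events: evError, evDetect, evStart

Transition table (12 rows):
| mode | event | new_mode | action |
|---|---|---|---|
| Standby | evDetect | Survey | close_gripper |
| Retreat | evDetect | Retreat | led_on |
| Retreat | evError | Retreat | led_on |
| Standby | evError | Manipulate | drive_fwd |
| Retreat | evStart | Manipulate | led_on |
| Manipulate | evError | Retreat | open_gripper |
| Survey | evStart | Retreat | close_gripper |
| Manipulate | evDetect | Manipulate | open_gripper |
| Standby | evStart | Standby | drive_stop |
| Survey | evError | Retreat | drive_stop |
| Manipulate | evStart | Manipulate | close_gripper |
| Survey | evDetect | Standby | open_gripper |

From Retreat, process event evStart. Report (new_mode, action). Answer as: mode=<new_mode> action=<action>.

mode=Manipulate action=led_on

current mode = Retreat; filter table to that mode:
  (Retreat, evDetect) → (Retreat, led_on)
  (Retreat, evError) → (Retreat, led_on)
  (Retreat, evStart) → (Manipulate, led_on)  ← event matches
event = evStart selects (Manipulate, led_on)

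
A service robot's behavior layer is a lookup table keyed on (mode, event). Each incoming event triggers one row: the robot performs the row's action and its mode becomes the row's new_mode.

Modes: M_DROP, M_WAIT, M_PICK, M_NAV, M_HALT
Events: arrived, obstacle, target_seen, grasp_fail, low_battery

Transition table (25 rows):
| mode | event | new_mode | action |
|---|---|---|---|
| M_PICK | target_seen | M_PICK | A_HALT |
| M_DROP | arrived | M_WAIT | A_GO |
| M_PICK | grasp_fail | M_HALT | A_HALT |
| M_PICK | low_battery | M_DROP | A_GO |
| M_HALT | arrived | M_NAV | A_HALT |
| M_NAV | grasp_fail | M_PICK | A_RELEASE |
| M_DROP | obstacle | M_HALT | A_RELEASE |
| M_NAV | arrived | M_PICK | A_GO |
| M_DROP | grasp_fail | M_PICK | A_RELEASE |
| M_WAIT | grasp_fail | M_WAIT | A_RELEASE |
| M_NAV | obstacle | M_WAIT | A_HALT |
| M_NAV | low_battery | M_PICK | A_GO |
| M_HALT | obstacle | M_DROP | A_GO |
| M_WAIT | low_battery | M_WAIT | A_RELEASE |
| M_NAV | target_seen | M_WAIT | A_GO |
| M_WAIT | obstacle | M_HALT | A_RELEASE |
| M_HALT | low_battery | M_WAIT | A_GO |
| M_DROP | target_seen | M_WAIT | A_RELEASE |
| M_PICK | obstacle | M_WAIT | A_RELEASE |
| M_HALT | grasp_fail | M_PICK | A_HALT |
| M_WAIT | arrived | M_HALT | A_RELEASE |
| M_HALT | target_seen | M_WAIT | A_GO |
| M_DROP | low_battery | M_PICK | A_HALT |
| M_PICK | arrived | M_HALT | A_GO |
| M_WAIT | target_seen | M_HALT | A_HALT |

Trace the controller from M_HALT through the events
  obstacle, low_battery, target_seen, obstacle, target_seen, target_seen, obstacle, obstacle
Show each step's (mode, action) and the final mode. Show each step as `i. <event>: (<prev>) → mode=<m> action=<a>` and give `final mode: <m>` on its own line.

final mode: M_DROP

1. obstacle: (M_HALT) → mode=M_DROP action=A_GO
2. low_battery: (M_DROP) → mode=M_PICK action=A_HALT
3. target_seen: (M_PICK) → mode=M_PICK action=A_HALT
4. obstacle: (M_PICK) → mode=M_WAIT action=A_RELEASE
5. target_seen: (M_WAIT) → mode=M_HALT action=A_HALT
6. target_seen: (M_HALT) → mode=M_WAIT action=A_GO
7. obstacle: (M_WAIT) → mode=M_HALT action=A_RELEASE
8. obstacle: (M_HALT) → mode=M_DROP action=A_GO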